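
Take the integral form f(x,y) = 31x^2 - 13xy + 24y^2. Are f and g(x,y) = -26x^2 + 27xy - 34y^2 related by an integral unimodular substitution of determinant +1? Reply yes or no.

D₁ = -2807, D₂ = -2807
f: flip: (31,-13,24)→(24,13,31)
f: reduced (well bottom): (24,13,31) with a≤c, −a<b≤a
g is negative-definite; reduce −g:
−g: translate: b→25 (≡-27 mod 52), so (26,-27,34)→(26,25,33)
−g: reduced (well bottom): (26,25,33) with a≤c, −a<b≤a
flip sign back: reduced form of g is (-26,-25,-33)
reduced forms (24, 13, 31) vs (-26, -25, -33) ⇒ inequivalent

no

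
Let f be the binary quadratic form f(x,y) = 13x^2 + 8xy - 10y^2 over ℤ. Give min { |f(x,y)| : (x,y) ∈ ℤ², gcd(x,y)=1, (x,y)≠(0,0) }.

river: ρ → (-10,12,11)
river: ρ → (11,10,-11)
river: ρ → (-11,12,10)
river: ρ → (10,8,-13)
river: ρ → (-13,18,5)
river: ρ → (5,22,-5)
river: ρ → (-5,18,13)
river: ρ → (13,8,-10)
closes: descent 0, river 8
min |a| on river = 5

5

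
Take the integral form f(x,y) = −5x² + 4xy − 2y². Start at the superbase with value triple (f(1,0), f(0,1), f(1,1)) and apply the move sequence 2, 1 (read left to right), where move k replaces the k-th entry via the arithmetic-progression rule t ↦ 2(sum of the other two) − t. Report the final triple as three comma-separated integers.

start (-5,-2,-3) = (f(1,0),f(0,1),f(1,1))
replace slot 2: 2·((-5)+(-3)) − (-2) = -14 → (-5,-14,-3)
replace slot 1: 2·((-14)+(-3)) − (-5) = -29 → (-29,-14,-3)

-29,-14,-3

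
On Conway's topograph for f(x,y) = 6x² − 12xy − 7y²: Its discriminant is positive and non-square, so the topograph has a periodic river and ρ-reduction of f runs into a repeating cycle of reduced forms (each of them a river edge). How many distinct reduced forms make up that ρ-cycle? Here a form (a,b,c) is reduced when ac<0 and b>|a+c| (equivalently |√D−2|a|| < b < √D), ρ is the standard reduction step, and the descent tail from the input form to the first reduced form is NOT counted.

D = 312, ⌊√D⌋ = 17
descent: ρ → (-7,12,6)  [lands on river]
river: ρ → (6,12,-7)
river: ρ → (-7,16,2)
river: ρ → (2,16,-7)
ρ-cycle length = 4 (tail of 1 descent step not counted)

4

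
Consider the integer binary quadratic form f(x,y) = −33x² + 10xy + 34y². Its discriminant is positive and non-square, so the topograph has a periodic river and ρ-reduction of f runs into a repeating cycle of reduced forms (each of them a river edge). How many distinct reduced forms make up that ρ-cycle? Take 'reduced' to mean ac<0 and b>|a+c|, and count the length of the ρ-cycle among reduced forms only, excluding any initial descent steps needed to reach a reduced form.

D = 4588, ⌊√D⌋ = 67
river: ρ → (34,58,-9)
river: ρ → (-9,50,58)
river: ρ → (58,66,-1)
river: ρ → (-1,66,58)
river: ρ → (58,50,-9)
river: ρ → (-9,58,34)
river: ρ → (34,10,-33)
river: ρ → (-33,56,11)
river: ρ → (11,54,-38)
river: ρ → (-38,22,27)
river: ρ → (27,32,-33)
river: ρ → (-33,34,26)
river: ρ → (26,18,-41)
river: ρ → (-41,64,3)
river: ρ → (3,62,-62)
river: ρ → (-62,62,3)
river: ρ → (3,64,-41)
river: ρ → (-41,18,26)
river: ρ → (26,34,-33)
river: ρ → (-33,32,27)
river: ρ → (27,22,-38)
river: ρ → (-38,54,11)
river: ρ → (11,56,-33)
river: ρ → (-33,10,34)
ρ-cycle length = 24 (tail of 0 descent steps not counted)

24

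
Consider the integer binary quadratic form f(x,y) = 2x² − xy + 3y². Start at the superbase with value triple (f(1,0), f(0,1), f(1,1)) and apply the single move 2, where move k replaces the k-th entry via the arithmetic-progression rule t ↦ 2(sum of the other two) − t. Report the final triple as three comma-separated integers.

start (2,3,4) = (f(1,0),f(0,1),f(1,1))
replace slot 2: 2·(2+4) − 3 = 9 → (2,9,4)

2,9,4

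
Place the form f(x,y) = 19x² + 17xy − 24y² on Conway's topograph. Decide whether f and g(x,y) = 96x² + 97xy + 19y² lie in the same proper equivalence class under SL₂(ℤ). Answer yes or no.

D₁ = 2113, D₂ = 2113
river cycle of f (length 94): (-24, 31, 12), (12, 41, -9), (-9, 31, 32), (32, 33, -8), (-8, 31, 36), (36, 41, -3), (-3, 43, 22), (22, 45, -1), (-1, 45, 22), (22, 43, -3), … (84 more)
river cycle of g (length 94): (19, 17, -24), (-24, 31, 12), (12, 41, -9), (-9, 31, 32), (32, 33, -8), (-8, 31, 36), (36, 41, -3), (-3, 43, 22), (22, 45, -1), (-1, 45, 22), … (84 more)
cycles coincide ⇒ equivalent

yes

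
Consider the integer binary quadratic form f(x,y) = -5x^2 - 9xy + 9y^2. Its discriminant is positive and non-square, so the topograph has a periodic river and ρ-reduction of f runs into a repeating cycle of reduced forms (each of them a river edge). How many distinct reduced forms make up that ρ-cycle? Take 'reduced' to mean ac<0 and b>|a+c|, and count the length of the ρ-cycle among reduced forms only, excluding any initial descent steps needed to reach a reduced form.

D = 261, ⌊√D⌋ = 16
descent: ρ → (9,9,-5)  [lands on river]
river: ρ → (-5,11,7)
river: ρ → (7,3,-9)
river: ρ → (-9,15,1)
river: ρ → (1,15,-9)
river: ρ → (-9,3,7)
river: ρ → (7,11,-5)
river: ρ → (-5,9,9)
ρ-cycle length = 8 (tail of 1 descent step not counted)

8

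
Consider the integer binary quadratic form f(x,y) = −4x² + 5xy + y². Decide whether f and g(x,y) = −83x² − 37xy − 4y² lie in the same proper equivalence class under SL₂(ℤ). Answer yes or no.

D₁ = 41, D₂ = 41
river cycle of f (length 10): (1, 5, -4), (-4, 3, 2), (2, 5, -2), (-2, 3, 4), (4, 5, -1), (-1, 5, 4), (4, 3, -2), (-2, 5, 2), (2, 3, -4), (-4, 5, 1)
river cycle of g (length 10): (-4, 5, 1), (1, 5, -4), (-4, 3, 2), (2, 5, -2), (-2, 3, 4), (4, 5, -1), (-1, 5, 4), (4, 3, -2), (-2, 5, 2), (2, 3, -4)
cycles coincide ⇒ equivalent

yes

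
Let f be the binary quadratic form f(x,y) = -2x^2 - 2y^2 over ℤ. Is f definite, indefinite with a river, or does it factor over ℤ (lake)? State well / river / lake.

D = b²−4ac = 0² − 4·(-2)·(-2) = -16
D < 0 ⇒ definite ⇒ every region one sign ⇒ single well

well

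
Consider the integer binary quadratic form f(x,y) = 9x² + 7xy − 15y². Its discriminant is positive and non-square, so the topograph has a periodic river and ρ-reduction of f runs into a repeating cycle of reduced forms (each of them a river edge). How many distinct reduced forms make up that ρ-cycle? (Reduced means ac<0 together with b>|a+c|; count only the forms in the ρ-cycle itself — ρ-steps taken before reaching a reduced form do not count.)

D = 589, ⌊√D⌋ = 24
river: ρ → (-15,23,1)
river: ρ → (1,23,-15)
river: ρ → (-15,7,9)
river: ρ → (9,11,-13)
river: ρ → (-13,15,7)
river: ρ → (7,13,-15)
river: ρ → (-15,17,5)
river: ρ → (5,23,-3)
river: ρ → (-3,19,19)
river: ρ → (19,19,-3)
river: ρ → (-3,23,5)
river: ρ → (5,17,-15)
river: ρ → (-15,13,7)
river: ρ → (7,15,-13)
river: ρ → (-13,11,9)
river: ρ → (9,7,-15)
ρ-cycle length = 16 (tail of 0 descent steps not counted)

16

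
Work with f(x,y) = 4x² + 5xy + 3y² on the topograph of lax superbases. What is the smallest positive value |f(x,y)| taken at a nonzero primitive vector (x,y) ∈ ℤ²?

translate: b→-3 (≡5 mod 8), so (4,5,3)→(4,-3,2)
flip: (4,-3,2)→(2,3,4)
translate: b→-1 (≡3 mod 4), so (2,3,4)→(2,-1,3)
reduced (well bottom): (2,-1,3) with a≤c, −a<b≤a
well minimum = a = 2

2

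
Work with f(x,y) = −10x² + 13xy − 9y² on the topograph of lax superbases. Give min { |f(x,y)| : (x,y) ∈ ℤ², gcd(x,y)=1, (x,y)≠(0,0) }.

translate: b→7 (≡-13 mod 20), so (10,-13,9)→(10,7,6)
flip: (10,7,6)→(6,-7,10)
translate: b→5 (≡-7 mod 12), so (6,-7,10)→(6,5,9)
reduced (well bottom): (6,5,9) with a≤c, −a<b≤a
well minimum |f| = |-6| = 6 (negative-definite)

6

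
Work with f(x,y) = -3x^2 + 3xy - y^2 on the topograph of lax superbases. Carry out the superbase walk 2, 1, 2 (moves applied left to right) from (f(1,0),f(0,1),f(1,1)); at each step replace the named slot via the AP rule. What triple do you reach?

start (-3,-1,-1) = (f(1,0),f(0,1),f(1,1))
replace slot 2: 2·((-3)+(-1)) − (-1) = -7 → (-3,-7,-1)
replace slot 1: 2·((-7)+(-1)) − (-3) = -13 → (-13,-7,-1)
replace slot 2: 2·((-13)+(-1)) − (-7) = -21 → (-13,-21,-1)

-13,-21,-1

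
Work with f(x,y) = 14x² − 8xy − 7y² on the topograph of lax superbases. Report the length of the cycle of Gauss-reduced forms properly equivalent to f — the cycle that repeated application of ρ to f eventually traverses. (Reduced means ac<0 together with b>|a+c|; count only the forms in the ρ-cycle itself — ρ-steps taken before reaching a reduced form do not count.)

D = 456, ⌊√D⌋ = 21
descent: ρ → (-7,8,14)  [lands on river]
river: ρ → (14,20,-1)
river: ρ → (-1,20,14)
river: ρ → (14,8,-7)
river: ρ → (-7,20,2)
river: ρ → (2,20,-7)
ρ-cycle length = 6 (tail of 1 descent step not counted)

6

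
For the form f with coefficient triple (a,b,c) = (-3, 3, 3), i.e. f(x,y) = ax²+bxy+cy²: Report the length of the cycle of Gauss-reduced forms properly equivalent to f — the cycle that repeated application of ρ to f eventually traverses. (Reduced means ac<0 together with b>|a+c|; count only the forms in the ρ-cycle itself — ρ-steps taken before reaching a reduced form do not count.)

D = 45, ⌊√D⌋ = 6
river: ρ → (3,3,-3)
river: ρ → (-3,3,3)
ρ-cycle length = 2 (tail of 0 descent steps not counted)

2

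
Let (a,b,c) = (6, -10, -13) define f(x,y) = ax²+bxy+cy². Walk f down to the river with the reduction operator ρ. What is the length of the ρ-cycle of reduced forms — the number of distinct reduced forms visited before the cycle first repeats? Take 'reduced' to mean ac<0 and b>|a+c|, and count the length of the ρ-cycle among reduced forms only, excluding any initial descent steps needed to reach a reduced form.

D = 412, ⌊√D⌋ = 20
descent: ρ → (-13,10,6)  [lands on river]
river: ρ → (6,14,-9)
river: ρ → (-9,4,11)
river: ρ → (11,18,-2)
river: ρ → (-2,18,11)
river: ρ → (11,4,-9)
river: ρ → (-9,14,6)
river: ρ → (6,10,-13)
river: ρ → (-13,16,3)
river: ρ → (3,20,-1)
river: ρ → (-1,20,3)
river: ρ → (3,16,-13)
ρ-cycle length = 12 (tail of 1 descent step not counted)

12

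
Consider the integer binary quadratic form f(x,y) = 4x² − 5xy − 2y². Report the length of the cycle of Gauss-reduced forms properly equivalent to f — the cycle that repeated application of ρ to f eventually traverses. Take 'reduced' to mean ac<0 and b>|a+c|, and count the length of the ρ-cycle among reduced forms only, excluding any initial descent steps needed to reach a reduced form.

D = 57, ⌊√D⌋ = 7
descent: ρ → (-2,5,4)  [lands on river]
river: ρ → (4,3,-3)
river: ρ → (-3,3,4)
river: ρ → (4,5,-2)
river: ρ → (-2,7,1)
river: ρ → (1,7,-2)
ρ-cycle length = 6 (tail of 1 descent step not counted)

6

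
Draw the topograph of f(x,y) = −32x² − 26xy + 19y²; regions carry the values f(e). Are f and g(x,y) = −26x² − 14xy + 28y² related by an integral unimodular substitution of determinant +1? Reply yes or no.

D₁ = 3108, D₂ = 3108
river cycle of f (length 8): (19, 26, -32), (-32, 38, 13), (13, 40, -29), (-29, 18, 24), (24, 30, -23), (-23, 16, 31), (31, 46, -8), (-8, 50, 19)
river cycle of g (length 6): (28, 14, -26), (-26, 38, 16), (16, 26, -38), (-38, 50, 4), (4, 54, -12), (-12, 42, 28)
cycles differ ⇒ inequivalent

no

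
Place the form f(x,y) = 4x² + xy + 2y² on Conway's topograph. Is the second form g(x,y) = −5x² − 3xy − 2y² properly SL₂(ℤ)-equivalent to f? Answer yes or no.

D₁ = -31, D₂ = -31
f: flip: (4,1,2)→(2,-1,4)
f: reduced (well bottom): (2,-1,4) with a≤c, −a<b≤a
g is negative-definite; reduce −g:
−g: flip: (5,3,2)→(2,-3,5)
−g: translate: b→1 (≡-3 mod 4), so (2,-3,5)→(2,1,4)
−g: reduced (well bottom): (2,1,4) with a≤c, −a<b≤a
flip sign back: reduced form of g is (-2,-1,-4)
reduced forms (2, -1, 4) vs (-2, -1, -4) ⇒ inequivalent

no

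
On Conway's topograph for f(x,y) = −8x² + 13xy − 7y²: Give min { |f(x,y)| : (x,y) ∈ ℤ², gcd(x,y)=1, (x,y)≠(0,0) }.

translate: b→3 (≡-13 mod 16), so (8,-13,7)→(8,3,2)
flip: (8,3,2)→(2,-3,8)
translate: b→1 (≡-3 mod 4), so (2,-3,8)→(2,1,7)
reduced (well bottom): (2,1,7) with a≤c, −a<b≤a
well minimum |f| = |-2| = 2 (negative-definite)

2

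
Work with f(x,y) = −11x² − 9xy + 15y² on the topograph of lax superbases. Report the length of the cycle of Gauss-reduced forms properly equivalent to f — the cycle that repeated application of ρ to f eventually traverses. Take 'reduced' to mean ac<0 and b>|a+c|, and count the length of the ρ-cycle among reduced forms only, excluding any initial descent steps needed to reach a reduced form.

D = 741, ⌊√D⌋ = 27
descent: ρ → (15,9,-11)  [lands on river]
river: ρ → (-11,13,13)
river: ρ → (13,13,-11)
river: ρ → (-11,9,15)
river: ρ → (15,21,-5)
river: ρ → (-5,19,19)
river: ρ → (19,19,-5)
river: ρ → (-5,21,15)
ρ-cycle length = 8 (tail of 1 descent step not counted)

8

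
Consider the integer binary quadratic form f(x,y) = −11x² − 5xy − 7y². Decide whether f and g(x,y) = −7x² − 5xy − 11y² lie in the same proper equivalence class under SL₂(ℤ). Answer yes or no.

D₁ = -283, D₂ = -283
f is negative-definite; reduce −f:
−f: flip: (11,5,7)→(7,-5,11)
−f: reduced (well bottom): (7,-5,11) with a≤c, −a<b≤a
flip sign back: reduced form of f is (-7,5,-11)
g is negative-definite; reduce −g:
−g: reduced (well bottom): (7,5,11) with a≤c, −a<b≤a
flip sign back: reduced form of g is (-7,-5,-11)
reduced forms (-7, 5, -11) vs (-7, -5, -11) ⇒ inequivalent

no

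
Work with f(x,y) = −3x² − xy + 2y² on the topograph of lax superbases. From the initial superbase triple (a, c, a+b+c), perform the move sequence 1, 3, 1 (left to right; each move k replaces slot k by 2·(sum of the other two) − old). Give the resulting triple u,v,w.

start (-3,2,-2) = (f(1,0),f(0,1),f(1,1))
replace slot 1: 2·(2+(-2)) − (-3) = 3 → (3,2,-2)
replace slot 3: 2·(3+2) − (-2) = 12 → (3,2,12)
replace slot 1: 2·(2+12) − 3 = 25 → (25,2,12)

25,2,12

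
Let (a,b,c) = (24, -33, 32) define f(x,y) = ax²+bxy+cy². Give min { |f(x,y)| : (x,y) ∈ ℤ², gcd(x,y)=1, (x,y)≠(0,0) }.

translate: b→15 (≡-33 mod 48), so (24,-33,32)→(24,15,23)
flip: (24,15,23)→(23,-15,24)
reduced (well bottom): (23,-15,24) with a≤c, −a<b≤a
well minimum = a = 23

23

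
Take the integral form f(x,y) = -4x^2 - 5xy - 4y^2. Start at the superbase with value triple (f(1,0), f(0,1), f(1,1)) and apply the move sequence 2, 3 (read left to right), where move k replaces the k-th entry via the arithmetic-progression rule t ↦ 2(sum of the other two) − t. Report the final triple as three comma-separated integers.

start (-4,-4,-13) = (f(1,0),f(0,1),f(1,1))
replace slot 2: 2·((-4)+(-13)) − (-4) = -30 → (-4,-30,-13)
replace slot 3: 2·((-4)+(-30)) − (-13) = -55 → (-4,-30,-55)

-4,-30,-55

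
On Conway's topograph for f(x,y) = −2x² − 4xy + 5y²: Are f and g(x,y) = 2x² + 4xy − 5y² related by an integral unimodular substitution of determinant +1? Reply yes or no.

D₁ = 56, D₂ = 56
river cycle of f (length 4): (5, 4, -2), (-2, 4, 5), (5, 6, -1), (-1, 6, 5)
river cycle of g (length 4): (-5, 6, 1), (1, 6, -5), (-5, 4, 2), (2, 4, -5)
cycles differ ⇒ inequivalent

no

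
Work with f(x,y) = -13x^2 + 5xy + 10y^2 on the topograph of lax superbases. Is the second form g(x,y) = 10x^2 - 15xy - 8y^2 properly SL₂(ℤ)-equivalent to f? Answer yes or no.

D₁ = 545, D₂ = 545
river cycle of f (length 8): (10, 15, -8), (-8, 17, 8), (8, 15, -10), (-10, 5, 13), (13, 21, -2), (-2, 23, 2), (2, 21, -13), (-13, 5, 10)
river cycle of g (length 8): (-8, 15, 10), (10, 5, -13), (-13, 21, 2), (2, 23, -2), (-2, 21, 13), (13, 5, -10), (-10, 15, 8), (8, 17, -8)
cycles differ ⇒ inequivalent

no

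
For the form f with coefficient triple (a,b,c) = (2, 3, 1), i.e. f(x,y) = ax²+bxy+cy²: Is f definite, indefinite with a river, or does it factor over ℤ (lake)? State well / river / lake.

D = b²−4ac = 3² − 4·2·1 = 1
D = 1² is a perfect square ⇒ form factors over ℤ ⇒ lakes

lake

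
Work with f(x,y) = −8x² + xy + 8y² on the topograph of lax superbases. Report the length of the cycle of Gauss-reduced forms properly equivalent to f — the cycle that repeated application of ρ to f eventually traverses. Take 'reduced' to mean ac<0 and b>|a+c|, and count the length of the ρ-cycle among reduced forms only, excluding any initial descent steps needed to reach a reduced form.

D = 257, ⌊√D⌋ = 16
river: ρ → (8,15,-1)
river: ρ → (-1,15,8)
river: ρ → (8,1,-8)
river: ρ → (-8,15,1)
river: ρ → (1,15,-8)
river: ρ → (-8,1,8)
ρ-cycle length = 6 (tail of 0 descent steps not counted)

6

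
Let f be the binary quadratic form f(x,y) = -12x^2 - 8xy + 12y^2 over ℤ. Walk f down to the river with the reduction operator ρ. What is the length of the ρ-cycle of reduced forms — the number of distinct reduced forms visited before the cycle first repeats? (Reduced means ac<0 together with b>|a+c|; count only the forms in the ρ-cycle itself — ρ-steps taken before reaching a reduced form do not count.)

D = 640, ⌊√D⌋ = 25
descent: ρ → (12,8,-12)  [lands on river]
river: ρ → (-12,16,8)
river: ρ → (8,16,-12)
river: ρ → (-12,8,12)
river: ρ → (12,16,-8)
river: ρ → (-8,16,12)
ρ-cycle length = 6 (tail of 1 descent step not counted)

6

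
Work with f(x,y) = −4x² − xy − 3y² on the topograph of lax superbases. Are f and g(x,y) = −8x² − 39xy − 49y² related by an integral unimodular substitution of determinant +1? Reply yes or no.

D₁ = -47, D₂ = -47
f is negative-definite; reduce −f:
−f: flip: (4,1,3)→(3,-1,4)
−f: reduced (well bottom): (3,-1,4) with a≤c, −a<b≤a
flip sign back: reduced form of f is (-3,1,-4)
g is negative-definite; reduce −g:
−g: translate: b→7 (≡39 mod 16), so (8,39,49)→(8,7,3)
−g: flip: (8,7,3)→(3,-7,8)
−g: translate: b→-1 (≡-7 mod 6), so (3,-7,8)→(3,-1,4)
−g: reduced (well bottom): (3,-1,4) with a≤c, −a<b≤a
flip sign back: reduced form of g is (-3,1,-4)
reduced forms (-3, 1, -4) vs (-3, 1, -4) ⇒ equivalent

yes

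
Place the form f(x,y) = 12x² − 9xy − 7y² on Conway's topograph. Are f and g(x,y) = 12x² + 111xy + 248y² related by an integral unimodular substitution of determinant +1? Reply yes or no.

D₁ = 417, D₂ = 417
river cycle of f (length 18): (-7, 9, 12), (12, 15, -4), (-4, 17, 8), (8, 15, -6), (-6, 9, 14), (14, 19, -1), (-1, 19, 14), (14, 9, -6), (-6, 15, 8), (8, 17, -4), … (8 more)
river cycle of g (length 18): (12, 15, -4), (-4, 17, 8), (8, 15, -6), (-6, 9, 14), (14, 19, -1), (-1, 19, 14), (14, 9, -6), (-6, 15, 8), (8, 17, -4), (-4, 15, 12), … (8 more)
cycles coincide ⇒ equivalent

yes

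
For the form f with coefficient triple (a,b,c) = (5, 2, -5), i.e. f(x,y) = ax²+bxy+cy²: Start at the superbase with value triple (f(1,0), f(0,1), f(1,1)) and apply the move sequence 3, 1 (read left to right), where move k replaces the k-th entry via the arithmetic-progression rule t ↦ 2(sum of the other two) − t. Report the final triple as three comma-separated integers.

start (5,-5,2) = (f(1,0),f(0,1),f(1,1))
replace slot 3: 2·(5+(-5)) − 2 = -2 → (5,-5,-2)
replace slot 1: 2·((-5)+(-2)) − 5 = -19 → (-19,-5,-2)

-19,-5,-2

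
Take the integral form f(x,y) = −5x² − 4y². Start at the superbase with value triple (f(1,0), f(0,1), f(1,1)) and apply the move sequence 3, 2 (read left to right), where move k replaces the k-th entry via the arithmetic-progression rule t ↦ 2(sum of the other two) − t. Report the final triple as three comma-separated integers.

start (-5,-4,-9) = (f(1,0),f(0,1),f(1,1))
replace slot 3: 2·((-5)+(-4)) − (-9) = -9 → (-5,-4,-9)
replace slot 2: 2·((-5)+(-9)) − (-4) = -24 → (-5,-24,-9)

-5,-24,-9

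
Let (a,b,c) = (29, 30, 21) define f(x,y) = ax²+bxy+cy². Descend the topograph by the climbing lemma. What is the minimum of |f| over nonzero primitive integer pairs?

translate: b→-28 (≡30 mod 58), so (29,30,21)→(29,-28,20)
flip: (29,-28,20)→(20,28,29)
translate: b→-12 (≡28 mod 40), so (20,28,29)→(20,-12,21)
reduced (well bottom): (20,-12,21) with a≤c, −a<b≤a
well minimum = a = 20

20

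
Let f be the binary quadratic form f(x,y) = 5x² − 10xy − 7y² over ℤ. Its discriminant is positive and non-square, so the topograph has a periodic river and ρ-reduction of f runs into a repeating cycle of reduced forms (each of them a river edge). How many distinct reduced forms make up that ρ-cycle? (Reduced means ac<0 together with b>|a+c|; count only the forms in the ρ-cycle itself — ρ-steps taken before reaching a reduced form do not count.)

D = 240, ⌊√D⌋ = 15
descent: ρ → (-7,10,5)  [lands on river]
river: ρ → (5,10,-7)
river: ρ → (-7,4,8)
river: ρ → (8,12,-3)
river: ρ → (-3,12,8)
river: ρ → (8,4,-7)
ρ-cycle length = 6 (tail of 1 descent step not counted)

6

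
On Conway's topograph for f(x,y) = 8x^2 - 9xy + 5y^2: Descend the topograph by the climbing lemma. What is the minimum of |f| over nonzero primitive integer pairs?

translate: b→7 (≡-9 mod 16), so (8,-9,5)→(8,7,4)
flip: (8,7,4)→(4,-7,8)
translate: b→1 (≡-7 mod 8), so (4,-7,8)→(4,1,5)
reduced (well bottom): (4,1,5) with a≤c, −a<b≤a
well minimum = a = 4

4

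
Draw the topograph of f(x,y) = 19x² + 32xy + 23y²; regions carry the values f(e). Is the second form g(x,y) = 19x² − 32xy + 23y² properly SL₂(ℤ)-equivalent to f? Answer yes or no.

D₁ = -724, D₂ = -724
f: translate: b→-6 (≡32 mod 38), so (19,32,23)→(19,-6,10)
f: flip: (19,-6,10)→(10,6,19)
f: reduced (well bottom): (10,6,19) with a≤c, −a<b≤a
g: translate: b→6 (≡-32 mod 38), so (19,-32,23)→(19,6,10)
g: flip: (19,6,10)→(10,-6,19)
g: reduced (well bottom): (10,-6,19) with a≤c, −a<b≤a
reduced forms (10, 6, 19) vs (10, -6, 19) ⇒ inequivalent

no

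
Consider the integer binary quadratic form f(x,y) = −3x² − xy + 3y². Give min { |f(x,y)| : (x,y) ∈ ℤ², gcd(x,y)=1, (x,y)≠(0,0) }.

descent: ρ → (3,1,-3)  [lands on river]
river: ρ → (-3,5,1)
river: ρ → (1,5,-3)
river: ρ → (-3,1,3)
river: ρ → (3,5,-1)
river: ρ → (-1,5,3)
closes: descent 1, river 6
min |a| on river = 1

1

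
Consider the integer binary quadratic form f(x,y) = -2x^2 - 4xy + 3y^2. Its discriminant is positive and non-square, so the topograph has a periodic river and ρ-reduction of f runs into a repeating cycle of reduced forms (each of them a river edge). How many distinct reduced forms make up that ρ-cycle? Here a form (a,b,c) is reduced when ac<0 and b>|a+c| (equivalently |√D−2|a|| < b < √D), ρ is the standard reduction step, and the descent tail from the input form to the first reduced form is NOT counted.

D = 40, ⌊√D⌋ = 6
descent: ρ → (3,4,-2)  [lands on river]
river: ρ → (-2,4,3)
river: ρ → (3,2,-3)
river: ρ → (-3,4,2)
river: ρ → (2,4,-3)
river: ρ → (-3,2,3)
ρ-cycle length = 6 (tail of 1 descent step not counted)

6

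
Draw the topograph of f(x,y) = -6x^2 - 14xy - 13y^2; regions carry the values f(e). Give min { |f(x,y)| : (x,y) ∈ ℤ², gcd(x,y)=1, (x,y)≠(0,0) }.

translate: b→2 (≡14 mod 12), so (6,14,13)→(6,2,5)
flip: (6,2,5)→(5,-2,6)
reduced (well bottom): (5,-2,6) with a≤c, −a<b≤a
well minimum |f| = |-5| = 5 (negative-definite)

5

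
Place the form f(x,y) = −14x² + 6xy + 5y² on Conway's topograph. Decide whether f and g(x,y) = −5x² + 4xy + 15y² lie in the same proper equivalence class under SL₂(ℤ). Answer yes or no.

D₁ = 316, D₂ = 316
river cycle of f (length 6): (5, 14, -6), (-6, 10, 9), (9, 8, -7), (-7, 6, 10), (10, 14, -3), (-3, 16, 5)
river cycle of g (length 6): (-5, 14, 6), (6, 10, -9), (-9, 8, 7), (7, 6, -10), (-10, 14, 3), (3, 16, -5)
cycles differ ⇒ inequivalent

no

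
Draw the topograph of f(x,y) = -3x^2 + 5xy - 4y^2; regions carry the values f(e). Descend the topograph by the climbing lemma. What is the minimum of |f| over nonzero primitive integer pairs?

translate: b→1 (≡-5 mod 6), so (3,-5,4)→(3,1,2)
flip: (3,1,2)→(2,-1,3)
reduced (well bottom): (2,-1,3) with a≤c, −a<b≤a
well minimum |f| = |-2| = 2 (negative-definite)

2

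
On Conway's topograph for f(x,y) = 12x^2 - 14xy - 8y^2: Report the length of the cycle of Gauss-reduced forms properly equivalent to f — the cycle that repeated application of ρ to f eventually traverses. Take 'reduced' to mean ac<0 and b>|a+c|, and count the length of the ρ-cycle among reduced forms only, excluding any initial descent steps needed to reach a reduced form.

D = 580, ⌊√D⌋ = 24
descent: ρ → (-8,14,12)  [lands on river]
river: ρ → (12,10,-10)
river: ρ → (-10,10,12)
river: ρ → (12,14,-8)
river: ρ → (-8,18,8)
river: ρ → (8,14,-12)
river: ρ → (-12,10,10)
river: ρ → (10,10,-12)
river: ρ → (-12,14,8)
river: ρ → (8,18,-8)
ρ-cycle length = 10 (tail of 1 descent step not counted)

10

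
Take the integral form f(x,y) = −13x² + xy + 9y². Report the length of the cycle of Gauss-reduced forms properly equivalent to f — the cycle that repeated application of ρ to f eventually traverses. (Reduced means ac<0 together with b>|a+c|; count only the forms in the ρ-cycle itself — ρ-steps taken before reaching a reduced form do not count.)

D = 469, ⌊√D⌋ = 21
descent: ρ → (9,17,-5)  [lands on river]
river: ρ → (-5,13,15)
river: ρ → (15,17,-3)
river: ρ → (-3,19,9)
ρ-cycle length = 4 (tail of 1 descent step not counted)

4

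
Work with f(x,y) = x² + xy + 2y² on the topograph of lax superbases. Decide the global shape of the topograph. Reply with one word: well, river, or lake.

D = b²−4ac = 1² − 4·1·2 = -7
D < 0 ⇒ definite ⇒ every region one sign ⇒ single well

well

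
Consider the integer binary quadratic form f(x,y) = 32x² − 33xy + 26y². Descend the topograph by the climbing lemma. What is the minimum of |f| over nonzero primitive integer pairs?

translate: b→31 (≡-33 mod 64), so (32,-33,26)→(32,31,25)
flip: (32,31,25)→(25,-31,32)
translate: b→19 (≡-31 mod 50), so (25,-31,32)→(25,19,26)
reduced (well bottom): (25,19,26) with a≤c, −a<b≤a
well minimum = a = 25

25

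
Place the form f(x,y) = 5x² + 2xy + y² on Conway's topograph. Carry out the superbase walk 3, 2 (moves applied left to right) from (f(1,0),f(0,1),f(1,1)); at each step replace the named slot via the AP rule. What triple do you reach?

start (5,1,8) = (f(1,0),f(0,1),f(1,1))
replace slot 3: 2·(5+1) − 8 = 4 → (5,1,4)
replace slot 2: 2·(5+4) − 1 = 17 → (5,17,4)

5,17,4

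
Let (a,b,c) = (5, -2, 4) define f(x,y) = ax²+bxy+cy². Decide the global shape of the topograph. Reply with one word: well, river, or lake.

D = b²−4ac = (-2)² − 4·5·4 = -76
D < 0 ⇒ definite ⇒ every region one sign ⇒ single well

well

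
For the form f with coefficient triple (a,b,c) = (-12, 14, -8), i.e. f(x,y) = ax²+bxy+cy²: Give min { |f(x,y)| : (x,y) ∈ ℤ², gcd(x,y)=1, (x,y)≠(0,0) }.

translate: b→10 (≡-14 mod 24), so (12,-14,8)→(12,10,6)
flip: (12,10,6)→(6,-10,12)
translate: b→2 (≡-10 mod 12), so (6,-10,12)→(6,2,8)
reduced (well bottom): (6,2,8) with a≤c, −a<b≤a
well minimum |f| = |-6| = 6 (negative-definite)

6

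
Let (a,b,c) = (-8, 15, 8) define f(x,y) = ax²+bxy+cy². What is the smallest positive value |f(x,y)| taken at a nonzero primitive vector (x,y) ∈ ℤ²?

river: ρ → (8,17,-6)
river: ρ → (-6,19,5)
river: ρ → (5,21,-2)
river: ρ → (-2,19,15)
river: ρ → (15,11,-6)
river: ρ → (-6,13,13)
river: ρ → (13,13,-6)
river: ρ → (-6,11,15)
river: ρ → (15,19,-2)
river: ρ → (-2,21,5)
river: ρ → (5,19,-6)
river: ρ → (-6,17,8)
river: ρ → (8,15,-8)
river: ρ → (-8,17,6)
river: ρ → (6,19,-5)
river: ρ → (-5,21,2)
river: ρ → (2,19,-15)
river: ρ → (-15,11,6)
river: ρ → (6,13,-13)
river: ρ → (-13,13,6)
river: ρ → (6,11,-15)
river: ρ → (-15,19,2)
river: ρ → (2,21,-5)
river: ρ → (-5,19,6)
river: ρ → (6,17,-8)
river: ρ → (-8,15,8)
closes: descent 0, river 26
min |a| on river = 2

2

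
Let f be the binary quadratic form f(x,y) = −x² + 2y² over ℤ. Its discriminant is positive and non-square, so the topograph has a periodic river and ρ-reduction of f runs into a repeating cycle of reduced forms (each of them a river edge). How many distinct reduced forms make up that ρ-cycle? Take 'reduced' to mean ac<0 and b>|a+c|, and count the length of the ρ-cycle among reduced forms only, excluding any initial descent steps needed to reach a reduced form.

D = 8, ⌊√D⌋ = 2
descent: ρ → (2,0,-1)
descent: ρ → (-1,2,1)  [lands on river]
river: ρ → (1,2,-1)
ρ-cycle length = 2 (tail of 2 descent steps not counted)

2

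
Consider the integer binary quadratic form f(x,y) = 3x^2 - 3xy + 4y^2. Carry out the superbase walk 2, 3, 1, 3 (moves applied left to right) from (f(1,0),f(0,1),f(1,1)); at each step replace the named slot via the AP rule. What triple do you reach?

start (3,4,4) = (f(1,0),f(0,1),f(1,1))
replace slot 2: 2·(3+4) − 4 = 10 → (3,10,4)
replace slot 3: 2·(3+10) − 4 = 22 → (3,10,22)
replace slot 1: 2·(10+22) − 3 = 61 → (61,10,22)
replace slot 3: 2·(61+10) − 22 = 120 → (61,10,120)

61,10,120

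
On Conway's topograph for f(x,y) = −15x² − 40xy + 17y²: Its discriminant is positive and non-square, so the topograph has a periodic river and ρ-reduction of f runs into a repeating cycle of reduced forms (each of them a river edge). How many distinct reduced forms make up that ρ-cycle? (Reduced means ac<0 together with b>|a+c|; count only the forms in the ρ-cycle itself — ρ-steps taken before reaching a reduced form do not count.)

D = 2620, ⌊√D⌋ = 51
descent: ρ → (17,40,-15)  [lands on river]
river: ρ → (-15,50,2)
river: ρ → (2,50,-15)
river: ρ → (-15,40,17)
river: ρ → (17,28,-27)
river: ρ → (-27,26,18)
river: ρ → (18,46,-7)
river: ρ → (-7,38,42)
river: ρ → (42,46,-3)
river: ρ → (-3,50,10)
river: ρ → (10,50,-3)
river: ρ → (-3,46,42)
river: ρ → (42,38,-7)
river: ρ → (-7,46,18)
river: ρ → (18,26,-27)
river: ρ → (-27,28,17)
ρ-cycle length = 16 (tail of 1 descent step not counted)

16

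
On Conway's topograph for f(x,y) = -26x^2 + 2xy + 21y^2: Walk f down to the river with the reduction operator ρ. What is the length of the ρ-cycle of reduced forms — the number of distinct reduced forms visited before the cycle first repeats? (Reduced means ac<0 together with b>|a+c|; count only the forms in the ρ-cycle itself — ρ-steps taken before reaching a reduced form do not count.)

D = 2188, ⌊√D⌋ = 46
descent: ρ → (21,40,-7)  [lands on river]
river: ρ → (-7,44,9)
river: ρ → (9,46,-2)
river: ρ → (-2,46,9)
river: ρ → (9,44,-7)
river: ρ → (-7,40,21)
river: ρ → (21,44,-3)
river: ρ → (-3,46,6)
river: ρ → (6,38,-31)
river: ρ → (-31,24,13)
river: ρ → (13,28,-27)
river: ρ → (-27,26,14)
river: ρ → (14,30,-23)
river: ρ → (-23,16,21)
river: ρ → (21,26,-18)
river: ρ → (-18,46,1)
river: ρ → (1,46,-18)
river: ρ → (-18,26,21)
river: ρ → (21,16,-23)
river: ρ → (-23,30,14)
river: ρ → (14,26,-27)
river: ρ → (-27,28,13)
river: ρ → (13,24,-31)
river: ρ → (-31,38,6)
river: ρ → (6,46,-3)
river: ρ → (-3,44,21)
ρ-cycle length = 26 (tail of 1 descent step not counted)

26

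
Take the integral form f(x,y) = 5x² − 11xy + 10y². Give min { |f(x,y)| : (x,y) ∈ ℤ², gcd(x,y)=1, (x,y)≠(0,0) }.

translate: b→-1 (≡-11 mod 10), so (5,-11,10)→(5,-1,4)
flip: (5,-1,4)→(4,1,5)
reduced (well bottom): (4,1,5) with a≤c, −a<b≤a
well minimum = a = 4

4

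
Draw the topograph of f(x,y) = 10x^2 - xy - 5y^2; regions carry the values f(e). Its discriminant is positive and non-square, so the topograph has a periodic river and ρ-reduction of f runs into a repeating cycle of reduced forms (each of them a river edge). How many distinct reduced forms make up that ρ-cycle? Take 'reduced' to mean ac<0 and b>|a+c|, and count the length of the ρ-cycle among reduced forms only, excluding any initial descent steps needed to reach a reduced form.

D = 201, ⌊√D⌋ = 14
descent: ρ → (-5,11,4)  [lands on river]
river: ρ → (4,13,-2)
river: ρ → (-2,11,10)
river: ρ → (10,9,-3)
river: ρ → (-3,9,10)
river: ρ → (10,11,-2)
river: ρ → (-2,13,4)
river: ρ → (4,11,-5)
river: ρ → (-5,9,6)
river: ρ → (6,3,-8)
river: ρ → (-8,13,1)
river: ρ → (1,13,-8)
river: ρ → (-8,3,6)
river: ρ → (6,9,-5)
ρ-cycle length = 14 (tail of 1 descent step not counted)

14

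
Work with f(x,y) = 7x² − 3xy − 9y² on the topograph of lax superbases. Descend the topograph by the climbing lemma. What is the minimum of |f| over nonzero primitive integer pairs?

descent: ρ → (-9,3,7)  [lands on river]
river: ρ → (7,11,-5)
river: ρ → (-5,9,9)
river: ρ → (9,9,-5)
river: ρ → (-5,11,7)
river: ρ → (7,3,-9)
river: ρ → (-9,15,1)
river: ρ → (1,15,-9)
closes: descent 1, river 8
min |a| on river = 1

1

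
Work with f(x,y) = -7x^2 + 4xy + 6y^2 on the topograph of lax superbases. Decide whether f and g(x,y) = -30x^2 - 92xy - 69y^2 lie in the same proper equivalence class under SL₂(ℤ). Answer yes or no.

D₁ = 184, D₂ = 184
river cycle of f (length 12): (6, 8, -5), (-5, 12, 2), (2, 12, -5), (-5, 8, 6), (6, 4, -7), (-7, 10, 3), (3, 8, -10), (-10, 12, 1), (1, 12, -10), (-10, 8, 3), … (2 more)
river cycle of g (length 12): (-7, 4, 6), (6, 8, -5), (-5, 12, 2), (2, 12, -5), (-5, 8, 6), (6, 4, -7), (-7, 10, 3), (3, 8, -10), (-10, 12, 1), (1, 12, -10), … (2 more)
cycles coincide ⇒ equivalent

yes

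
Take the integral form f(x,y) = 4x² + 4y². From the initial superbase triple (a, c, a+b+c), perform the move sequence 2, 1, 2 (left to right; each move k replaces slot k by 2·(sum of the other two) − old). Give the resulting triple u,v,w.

start (4,4,8) = (f(1,0),f(0,1),f(1,1))
replace slot 2: 2·(4+8) − 4 = 20 → (4,20,8)
replace slot 1: 2·(20+8) − 4 = 52 → (52,20,8)
replace slot 2: 2·(52+8) − 20 = 100 → (52,100,8)

52,100,8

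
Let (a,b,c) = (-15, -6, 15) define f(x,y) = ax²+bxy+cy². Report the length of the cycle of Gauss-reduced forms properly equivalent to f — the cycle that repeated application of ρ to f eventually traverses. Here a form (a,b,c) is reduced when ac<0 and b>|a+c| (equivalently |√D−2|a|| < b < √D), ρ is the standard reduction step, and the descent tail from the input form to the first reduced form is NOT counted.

D = 936, ⌊√D⌋ = 30
descent: ρ → (15,6,-15)  [lands on river]
river: ρ → (-15,24,6)
river: ρ → (6,24,-15)
river: ρ → (-15,6,15)
river: ρ → (15,24,-6)
river: ρ → (-6,24,15)
ρ-cycle length = 6 (tail of 1 descent step not counted)

6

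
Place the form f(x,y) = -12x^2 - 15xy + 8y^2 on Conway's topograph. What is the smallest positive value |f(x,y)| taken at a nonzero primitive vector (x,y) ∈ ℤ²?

descent: ρ → (8,15,-12)  [lands on river]
river: ρ → (-12,9,11)
river: ρ → (11,13,-10)
river: ρ → (-10,7,14)
river: ρ → (14,21,-3)
river: ρ → (-3,21,14)
river: ρ → (14,7,-10)
river: ρ → (-10,13,11)
river: ρ → (11,9,-12)
river: ρ → (-12,15,8)
river: ρ → (8,17,-10)
river: ρ → (-10,23,2)
river: ρ → (2,21,-21)
river: ρ → (-21,21,2)
river: ρ → (2,23,-10)
river: ρ → (-10,17,8)
closes: descent 1, river 16
min |a| on river = 2

2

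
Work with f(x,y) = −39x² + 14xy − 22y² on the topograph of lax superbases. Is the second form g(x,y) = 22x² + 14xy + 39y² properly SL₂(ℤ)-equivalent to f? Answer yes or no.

D₁ = -3236, D₂ = -3236
f is negative-definite; reduce −f:
−f: flip: (39,-14,22)→(22,14,39)
−f: reduced (well bottom): (22,14,39) with a≤c, −a<b≤a
flip sign back: reduced form of f is (-22,-14,-39)
g: reduced (well bottom): (22,14,39) with a≤c, −a<b≤a
reduced forms (-22, -14, -39) vs (22, 14, 39) ⇒ inequivalent

no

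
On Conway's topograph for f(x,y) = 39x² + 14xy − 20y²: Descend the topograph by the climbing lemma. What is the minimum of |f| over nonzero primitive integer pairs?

descent: ρ → (-20,26,33)  [lands on river]
river: ρ → (33,40,-13)
river: ρ → (-13,38,36)
river: ρ → (36,34,-15)
river: ρ → (-15,56,3)
river: ρ → (3,52,-51)
river: ρ → (-51,50,4)
river: ρ → (4,54,-25)
river: ρ → (-25,46,12)
river: ρ → (12,50,-17)
river: ρ → (-17,52,9)
river: ρ → (9,56,-5)
river: ρ → (-5,54,20)
river: ρ → (20,26,-33)
river: ρ → (-33,40,13)
river: ρ → (13,38,-36)
river: ρ → (-36,34,15)
river: ρ → (15,56,-3)
river: ρ → (-3,52,51)
river: ρ → (51,50,-4)
river: ρ → (-4,54,25)
river: ρ → (25,46,-12)
river: ρ → (-12,50,17)
river: ρ → (17,52,-9)
river: ρ → (-9,56,5)
river: ρ → (5,54,-20)
closes: descent 1, river 26
min |a| on river = 3

3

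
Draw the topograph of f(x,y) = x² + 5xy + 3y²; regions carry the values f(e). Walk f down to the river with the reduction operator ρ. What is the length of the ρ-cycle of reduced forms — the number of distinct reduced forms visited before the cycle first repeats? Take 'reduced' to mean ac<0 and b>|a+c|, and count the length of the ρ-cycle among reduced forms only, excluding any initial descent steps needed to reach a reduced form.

D = 13, ⌊√D⌋ = 3
descent: ρ → (3,1,-1)
descent: ρ → (-1,3,1)  [lands on river]
river: ρ → (1,3,-1)
ρ-cycle length = 2 (tail of 2 descent steps not counted)

2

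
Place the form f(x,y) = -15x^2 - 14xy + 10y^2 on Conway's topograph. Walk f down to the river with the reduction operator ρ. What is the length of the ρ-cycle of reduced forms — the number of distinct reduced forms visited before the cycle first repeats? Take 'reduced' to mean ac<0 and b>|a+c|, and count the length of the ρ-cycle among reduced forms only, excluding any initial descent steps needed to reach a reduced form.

D = 796, ⌊√D⌋ = 28
descent: ρ → (10,14,-15)  [lands on river]
river: ρ → (-15,16,9)
river: ρ → (9,20,-11)
river: ρ → (-11,24,5)
river: ρ → (5,26,-6)
river: ρ → (-6,22,13)
river: ρ → (13,4,-15)
river: ρ → (-15,26,2)
river: ρ → (2,26,-15)
river: ρ → (-15,4,13)
river: ρ → (13,22,-6)
river: ρ → (-6,26,5)
river: ρ → (5,24,-11)
river: ρ → (-11,20,9)
river: ρ → (9,16,-15)
river: ρ → (-15,14,10)
river: ρ → (10,26,-3)
river: ρ → (-3,28,1)
river: ρ → (1,28,-3)
river: ρ → (-3,26,10)
ρ-cycle length = 20 (tail of 1 descent step not counted)

20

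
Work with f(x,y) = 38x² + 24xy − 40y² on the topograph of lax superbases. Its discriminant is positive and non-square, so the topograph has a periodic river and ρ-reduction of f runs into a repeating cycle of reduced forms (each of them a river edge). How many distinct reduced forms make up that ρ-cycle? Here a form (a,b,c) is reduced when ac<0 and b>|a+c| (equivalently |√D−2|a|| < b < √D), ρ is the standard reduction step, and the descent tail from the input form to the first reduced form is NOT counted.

D = 6656, ⌊√D⌋ = 81
river: ρ → (-40,56,22)
river: ρ → (22,76,-10)
river: ρ → (-10,64,64)
river: ρ → (64,64,-10)
river: ρ → (-10,76,22)
river: ρ → (22,56,-40)
river: ρ → (-40,24,38)
river: ρ → (38,52,-26)
river: ρ → (-26,52,38)
river: ρ → (38,24,-40)
ρ-cycle length = 10 (tail of 0 descent steps not counted)

10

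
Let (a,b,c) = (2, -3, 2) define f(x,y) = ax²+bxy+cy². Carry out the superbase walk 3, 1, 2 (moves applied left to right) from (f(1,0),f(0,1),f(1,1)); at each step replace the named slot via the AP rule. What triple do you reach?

start (2,2,1) = (f(1,0),f(0,1),f(1,1))
replace slot 3: 2·(2+2) − 1 = 7 → (2,2,7)
replace slot 1: 2·(2+7) − 2 = 16 → (16,2,7)
replace slot 2: 2·(16+7) − 2 = 44 → (16,44,7)

16,44,7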